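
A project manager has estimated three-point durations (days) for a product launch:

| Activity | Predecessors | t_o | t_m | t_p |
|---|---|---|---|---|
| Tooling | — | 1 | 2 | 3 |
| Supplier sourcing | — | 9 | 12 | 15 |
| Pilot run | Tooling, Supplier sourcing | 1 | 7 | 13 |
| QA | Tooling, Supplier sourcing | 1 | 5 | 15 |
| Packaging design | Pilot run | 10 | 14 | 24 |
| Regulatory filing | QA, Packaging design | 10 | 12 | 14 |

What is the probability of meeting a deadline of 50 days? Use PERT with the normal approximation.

te_Tooling = (1 + 4·2 + 3)/6 = 12/6 = 2; σ²_Tooling = ((3−1)/6)² = 0.111
te_Supplier sourcing = (9 + 4·12 + 15)/6 = 72/6 = 12; σ²_Supplier sourcing = ((15−9)/6)² = 1.000
te_Pilot run = (1 + 4·7 + 13)/6 = 42/6 = 7; σ²_Pilot run = ((13−1)/6)² = 4.000
te_QA = (1 + 4·5 + 15)/6 = 36/6 = 6; σ²_QA = ((15−1)/6)² = 5.444
te_Packaging design = (10 + 4·14 + 24)/6 = 90/6 = 15; σ²_Packaging design = ((24−10)/6)² = 5.444
te_Regulatory filing = (10 + 4·12 + 14)/6 = 72/6 = 12; σ²_Regulatory filing = ((14−10)/6)² = 0.444

Forward pass:
ES_Tooling = 0; EF_Tooling = 2
ES_Supplier sourcing = 0; EF_Supplier sourcing = 12
ES_Pilot run = max(EF_Tooling=2, EF_Supplier sourcing=12) = 12; EF_Pilot run = 12+7 = 19
ES_QA = max(EF_Tooling=2, EF_Supplier sourcing=12) = 12; EF_QA = 12+6 = 18
ES_Packaging design = 19; EF_Packaging design = 19+15 = 34
ES_Regulatory filing = max(EF_QA=18, EF_Packaging design=34) = 34; EF_Regulatory filing = 34+12 = 46
Expected project duration μ = 46 days. Critical path: Supplier sourcing → Pilot run → Packaging design → Regulatory filing.

Variance along critical path = 1.000 + 4.000 + 5.444 + 0.444 = 10.889; σ = √10.889 = 3.300 days.
Z = (50 − 46) / 3.300 = 1.212
P(T ≤ 50) = Φ(1.212) ≈ 0.887

0.887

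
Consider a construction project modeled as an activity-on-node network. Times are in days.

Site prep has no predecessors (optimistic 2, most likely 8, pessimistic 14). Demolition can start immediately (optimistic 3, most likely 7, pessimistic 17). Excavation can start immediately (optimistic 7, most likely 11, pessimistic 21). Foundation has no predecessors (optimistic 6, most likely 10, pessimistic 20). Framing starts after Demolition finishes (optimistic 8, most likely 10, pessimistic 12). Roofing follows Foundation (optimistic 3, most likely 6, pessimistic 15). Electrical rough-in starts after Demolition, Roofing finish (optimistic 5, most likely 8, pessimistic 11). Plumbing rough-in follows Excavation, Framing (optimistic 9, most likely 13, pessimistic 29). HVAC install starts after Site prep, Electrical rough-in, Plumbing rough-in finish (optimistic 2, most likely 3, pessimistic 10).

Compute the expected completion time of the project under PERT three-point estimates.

te_Site prep = (2 + 4·8 + 14)/6 = 48/6 = 8
te_Demolition = (3 + 4·7 + 17)/6 = 48/6 = 8
te_Excavation = (7 + 4·11 + 21)/6 = 72/6 = 12
te_Foundation = (6 + 4·10 + 20)/6 = 66/6 = 11
te_Framing = (8 + 4·10 + 12)/6 = 60/6 = 10
te_Roofing = (3 + 4·6 + 15)/6 = 42/6 = 7
te_Electrical rough-in = (5 + 4·8 + 11)/6 = 48/6 = 8
te_Plumbing rough-in = (9 + 4·13 + 29)/6 = 90/6 = 15
te_HVAC install = (2 + 4·3 + 10)/6 = 24/6 = 4

Forward pass:
ES_Site prep = 0; EF_Site prep = 8
ES_Demolition = 0; EF_Demolition = 8
ES_Excavation = 0; EF_Excavation = 12
ES_Foundation = 0; EF_Foundation = 11
ES_Framing = 8; EF_Framing = 8+10 = 18
ES_Roofing = 11; EF_Roofing = 11+7 = 18
ES_Electrical rough-in = max(EF_Demolition=8, EF_Roofing=18) = 18; EF_Electrical rough-in = 18+8 = 26
ES_Plumbing rough-in = max(EF_Excavation=12, EF_Framing=18) = 18; EF_Plumbing rough-in = 18+15 = 33
ES_HVAC install = max(EF_Site prep=8, EF_Electrical rough-in=26, EF_Plumbing rough-in=33) = 33; EF_HVAC install = 33+4 = 37
Expected project duration μ = 37 days. Critical path: Demolition → Framing → Plumbing rough-in → HVAC install.

37 days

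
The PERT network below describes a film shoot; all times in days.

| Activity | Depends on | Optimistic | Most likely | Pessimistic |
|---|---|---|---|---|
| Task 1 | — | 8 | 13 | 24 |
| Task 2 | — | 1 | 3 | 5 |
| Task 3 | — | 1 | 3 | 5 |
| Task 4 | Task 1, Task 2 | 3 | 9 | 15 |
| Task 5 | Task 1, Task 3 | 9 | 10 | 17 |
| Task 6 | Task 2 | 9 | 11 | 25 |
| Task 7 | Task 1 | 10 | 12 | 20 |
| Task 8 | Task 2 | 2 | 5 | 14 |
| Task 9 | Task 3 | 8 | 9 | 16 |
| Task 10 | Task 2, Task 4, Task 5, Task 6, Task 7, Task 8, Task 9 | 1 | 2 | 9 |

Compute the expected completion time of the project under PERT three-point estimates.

30 days

te_Task 1 = (8 + 4·13 + 24)/6 = 84/6 = 14
te_Task 2 = (1 + 4·3 + 5)/6 = 18/6 = 3
te_Task 3 = (1 + 4·3 + 5)/6 = 18/6 = 3
te_Task 4 = (3 + 4·9 + 15)/6 = 54/6 = 9
te_Task 5 = (9 + 4·10 + 17)/6 = 66/6 = 11
te_Task 6 = (9 + 4·11 + 25)/6 = 78/6 = 13
te_Task 7 = (10 + 4·12 + 20)/6 = 78/6 = 13
te_Task 8 = (2 + 4·5 + 14)/6 = 36/6 = 6
te_Task 9 = (8 + 4·9 + 16)/6 = 60/6 = 10
te_Task 10 = (1 + 4·2 + 9)/6 = 18/6 = 3

Forward pass:
ES_Task 1 = 0; EF_Task 1 = 14
ES_Task 2 = 0; EF_Task 2 = 3
ES_Task 3 = 0; EF_Task 3 = 3
ES_Task 4 = max(EF_Task 1=14, EF_Task 2=3) = 14; EF_Task 4 = 14+9 = 23
ES_Task 5 = max(EF_Task 1=14, EF_Task 3=3) = 14; EF_Task 5 = 14+11 = 25
ES_Task 6 = 3; EF_Task 6 = 3+13 = 16
ES_Task 7 = 14; EF_Task 7 = 14+13 = 27
ES_Task 8 = 3; EF_Task 8 = 3+6 = 9
ES_Task 9 = 3; EF_Task 9 = 3+10 = 13
ES_Task 10 = max(EF_Task 2=3, EF_Task 4=23, EF_Task 5=25, EF_Task 6=16, EF_Task 7=27, EF_Task 8=9, EF_Task 9=13) = 27; EF_Task 10 = 27+3 = 30
Expected project duration μ = 30 days. Critical path: Task 1 → Task 7 → Task 10.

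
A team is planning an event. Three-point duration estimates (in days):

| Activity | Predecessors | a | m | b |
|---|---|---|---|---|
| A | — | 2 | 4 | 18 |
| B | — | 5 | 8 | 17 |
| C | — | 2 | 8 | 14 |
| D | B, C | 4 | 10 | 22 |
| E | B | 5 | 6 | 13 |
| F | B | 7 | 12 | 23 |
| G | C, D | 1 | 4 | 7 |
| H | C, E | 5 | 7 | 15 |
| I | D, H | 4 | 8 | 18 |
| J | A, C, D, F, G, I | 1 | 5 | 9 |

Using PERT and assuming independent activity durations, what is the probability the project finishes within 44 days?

0.935

te_A = (2 + 4·4 + 18)/6 = 36/6 = 6; σ²_A = ((18−2)/6)² = 7.111
te_B = (5 + 4·8 + 17)/6 = 54/6 = 9; σ²_B = ((17−5)/6)² = 4.000
te_C = (2 + 4·8 + 14)/6 = 48/6 = 8; σ²_C = ((14−2)/6)² = 4.000
te_D = (4 + 4·10 + 22)/6 = 66/6 = 11; σ²_D = ((22−4)/6)² = 9.000
te_E = (5 + 4·6 + 13)/6 = 42/6 = 7; σ²_E = ((13−5)/6)² = 1.778
te_F = (7 + 4·12 + 23)/6 = 78/6 = 13; σ²_F = ((23−7)/6)² = 7.111
te_G = (1 + 4·4 + 7)/6 = 24/6 = 4; σ²_G = ((7−1)/6)² = 1.000
te_H = (5 + 4·7 + 15)/6 = 48/6 = 8; σ²_H = ((15−5)/6)² = 2.778
te_I = (4 + 4·8 + 18)/6 = 54/6 = 9; σ²_I = ((18−4)/6)² = 5.444
te_J = (1 + 4·5 + 9)/6 = 30/6 = 5; σ²_J = ((9−1)/6)² = 1.778

Forward pass:
ES_A = 0; EF_A = 6
ES_B = 0; EF_B = 9
ES_C = 0; EF_C = 8
ES_D = max(EF_B=9, EF_C=8) = 9; EF_D = 9+11 = 20
ES_E = 9; EF_E = 9+7 = 16
ES_F = 9; EF_F = 9+13 = 22
ES_G = max(EF_C=8, EF_D=20) = 20; EF_G = 20+4 = 24
ES_H = max(EF_C=8, EF_E=16) = 16; EF_H = 16+8 = 24
ES_I = max(EF_D=20, EF_H=24) = 24; EF_I = 24+9 = 33
ES_J = max(EF_A=6, EF_C=8, EF_D=20, EF_F=22, EF_G=24, EF_I=33) = 33; EF_J = 33+5 = 38
Expected project duration μ = 38 days. Critical path: B → E → H → I → J.

Variance along critical path = 4.000 + 1.778 + 2.778 + 5.444 + 1.778 = 15.778; σ = √15.778 = 3.972 days.
Z = (44 − 38) / 3.972 = 1.511
P(T ≤ 44) = Φ(1.511) ≈ 0.935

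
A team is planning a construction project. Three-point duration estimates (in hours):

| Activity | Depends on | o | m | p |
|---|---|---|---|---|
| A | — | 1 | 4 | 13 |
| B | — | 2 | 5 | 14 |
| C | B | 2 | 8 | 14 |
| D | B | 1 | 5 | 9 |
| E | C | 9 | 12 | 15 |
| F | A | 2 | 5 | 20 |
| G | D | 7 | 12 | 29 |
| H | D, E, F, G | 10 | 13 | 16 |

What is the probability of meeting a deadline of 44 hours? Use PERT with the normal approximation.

te_A = (1 + 4·4 + 13)/6 = 30/6 = 5; σ²_A = ((13−1)/6)² = 4.000
te_B = (2 + 4·5 + 14)/6 = 36/6 = 6; σ²_B = ((14−2)/6)² = 4.000
te_C = (2 + 4·8 + 14)/6 = 48/6 = 8; σ²_C = ((14−2)/6)² = 4.000
te_D = (1 + 4·5 + 9)/6 = 30/6 = 5; σ²_D = ((9−1)/6)² = 1.778
te_E = (9 + 4·12 + 15)/6 = 72/6 = 12; σ²_E = ((15−9)/6)² = 1.000
te_F = (2 + 4·5 + 20)/6 = 42/6 = 7; σ²_F = ((20−2)/6)² = 9.000
te_G = (7 + 4·12 + 29)/6 = 84/6 = 14; σ²_G = ((29−7)/6)² = 13.444
te_H = (10 + 4·13 + 16)/6 = 78/6 = 13; σ²_H = ((16−10)/6)² = 1.000

Forward pass:
ES_A = 0; EF_A = 5
ES_B = 0; EF_B = 6
ES_C = 6; EF_C = 6+8 = 14
ES_D = 6; EF_D = 6+5 = 11
ES_E = 14; EF_E = 14+12 = 26
ES_F = 5; EF_F = 5+7 = 12
ES_G = 11; EF_G = 11+14 = 25
ES_H = max(EF_D=11, EF_E=26, EF_F=12, EF_G=25) = 26; EF_H = 26+13 = 39
Expected project duration μ = 39 hours. Critical path: B → C → E → H.

Variance along critical path = 4.000 + 4.000 + 1.000 + 1.000 = 10.000; σ = √10.000 = 3.162 hours.
Z = (44 − 39) / 3.162 = 1.581
P(T ≤ 44) = Φ(1.581) ≈ 0.943

0.943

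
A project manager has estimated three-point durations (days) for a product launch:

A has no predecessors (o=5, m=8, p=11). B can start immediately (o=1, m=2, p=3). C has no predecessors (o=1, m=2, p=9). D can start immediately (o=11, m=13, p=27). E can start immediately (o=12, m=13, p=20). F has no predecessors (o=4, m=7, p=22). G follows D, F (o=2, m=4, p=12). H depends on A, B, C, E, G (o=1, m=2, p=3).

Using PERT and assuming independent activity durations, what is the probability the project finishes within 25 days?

te_A = (5 + 4·8 + 11)/6 = 48/6 = 8; σ²_A = ((11−5)/6)² = 1.000
te_B = (1 + 4·2 + 3)/6 = 12/6 = 2; σ²_B = ((3−1)/6)² = 0.111
te_C = (1 + 4·2 + 9)/6 = 18/6 = 3; σ²_C = ((9−1)/6)² = 1.778
te_D = (11 + 4·13 + 27)/6 = 90/6 = 15; σ²_D = ((27−11)/6)² = 7.111
te_E = (12 + 4·13 + 20)/6 = 84/6 = 14; σ²_E = ((20−12)/6)² = 1.778
te_F = (4 + 4·7 + 22)/6 = 54/6 = 9; σ²_F = ((22−4)/6)² = 9.000
te_G = (2 + 4·4 + 12)/6 = 30/6 = 5; σ²_G = ((12−2)/6)² = 2.778
te_H = (1 + 4·2 + 3)/6 = 12/6 = 2; σ²_H = ((3−1)/6)² = 0.111

Forward pass:
ES_A = 0; EF_A = 8
ES_B = 0; EF_B = 2
ES_C = 0; EF_C = 3
ES_D = 0; EF_D = 15
ES_E = 0; EF_E = 14
ES_F = 0; EF_F = 9
ES_G = max(EF_D=15, EF_F=9) = 15; EF_G = 15+5 = 20
ES_H = max(EF_A=8, EF_B=2, EF_C=3, EF_E=14, EF_G=20) = 20; EF_H = 20+2 = 22
Expected project duration μ = 22 days. Critical path: D → G → H.

Variance along critical path = 7.111 + 2.778 + 0.111 = 10.000; σ = √10.000 = 3.162 days.
Z = (25 − 22) / 3.162 = 0.949
P(T ≤ 25) = Φ(0.949) ≈ 0.829

0.829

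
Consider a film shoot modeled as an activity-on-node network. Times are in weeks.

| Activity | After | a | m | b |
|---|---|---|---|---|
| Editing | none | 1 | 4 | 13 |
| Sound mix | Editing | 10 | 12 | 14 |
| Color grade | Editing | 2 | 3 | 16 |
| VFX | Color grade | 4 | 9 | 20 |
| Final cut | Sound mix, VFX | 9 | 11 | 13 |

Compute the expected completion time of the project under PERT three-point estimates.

te_Editing = (1 + 4·4 + 13)/6 = 30/6 = 5
te_Sound mix = (10 + 4·12 + 14)/6 = 72/6 = 12
te_Color grade = (2 + 4·3 + 16)/6 = 30/6 = 5
te_VFX = (4 + 4·9 + 20)/6 = 60/6 = 10
te_Final cut = (9 + 4·11 + 13)/6 = 66/6 = 11

Forward pass:
ES_Editing = 0; EF_Editing = 5
ES_Sound mix = 5; EF_Sound mix = 5+12 = 17
ES_Color grade = 5; EF_Color grade = 5+5 = 10
ES_VFX = 10; EF_VFX = 10+10 = 20
ES_Final cut = max(EF_Sound mix=17, EF_VFX=20) = 20; EF_Final cut = 20+11 = 31
Expected project duration μ = 31 weeks. Critical path: Editing → Color grade → VFX → Final cut.

31 weeks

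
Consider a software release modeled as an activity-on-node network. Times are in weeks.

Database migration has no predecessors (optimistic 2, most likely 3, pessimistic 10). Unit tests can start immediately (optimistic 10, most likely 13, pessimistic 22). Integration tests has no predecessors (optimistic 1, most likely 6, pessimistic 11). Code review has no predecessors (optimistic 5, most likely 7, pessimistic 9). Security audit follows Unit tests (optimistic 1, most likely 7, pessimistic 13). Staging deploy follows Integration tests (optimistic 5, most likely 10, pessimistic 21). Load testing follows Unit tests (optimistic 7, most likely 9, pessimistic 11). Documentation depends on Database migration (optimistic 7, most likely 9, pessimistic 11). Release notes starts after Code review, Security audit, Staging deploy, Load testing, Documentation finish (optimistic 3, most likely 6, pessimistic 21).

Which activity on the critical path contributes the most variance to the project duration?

Release notes

te_Database migration = (2 + 4·3 + 10)/6 = 24/6 = 4; σ²_Database migration = ((10−2)/6)² = 1.778
te_Unit tests = (10 + 4·13 + 22)/6 = 84/6 = 14; σ²_Unit tests = ((22−10)/6)² = 4.000
te_Integration tests = (1 + 4·6 + 11)/6 = 36/6 = 6; σ²_Integration tests = ((11−1)/6)² = 2.778
te_Code review = (5 + 4·7 + 9)/6 = 42/6 = 7; σ²_Code review = ((9−5)/6)² = 0.444
te_Security audit = (1 + 4·7 + 13)/6 = 42/6 = 7; σ²_Security audit = ((13−1)/6)² = 4.000
te_Staging deploy = (5 + 4·10 + 21)/6 = 66/6 = 11; σ²_Staging deploy = ((21−5)/6)² = 7.111
te_Load testing = (7 + 4·9 + 11)/6 = 54/6 = 9; σ²_Load testing = ((11−7)/6)² = 0.444
te_Documentation = (7 + 4·9 + 11)/6 = 54/6 = 9; σ²_Documentation = ((11−7)/6)² = 0.444
te_Release notes = (3 + 4·6 + 21)/6 = 48/6 = 8; σ²_Release notes = ((21−3)/6)² = 9.000

Forward pass:
ES_Database migration = 0; EF_Database migration = 4
ES_Unit tests = 0; EF_Unit tests = 14
ES_Integration tests = 0; EF_Integration tests = 6
ES_Code review = 0; EF_Code review = 7
ES_Security audit = 14; EF_Security audit = 14+7 = 21
ES_Staging deploy = 6; EF_Staging deploy = 6+11 = 17
ES_Load testing = 14; EF_Load testing = 14+9 = 23
ES_Documentation = 4; EF_Documentation = 4+9 = 13
ES_Release notes = max(EF_Code review=7, EF_Security audit=21, EF_Staging deploy=17, EF_Load testing=23, EF_Documentation=13) = 23; EF_Release notes = 23+8 = 31
Expected project duration μ = 31 weeks. Critical path: Unit tests → Load testing → Release notes.

Variances on critical path: σ²_Unit tests=4.000, σ²_Load testing=0.444, σ²_Release notes=9.000.
Largest is σ²_Release notes = 9.000.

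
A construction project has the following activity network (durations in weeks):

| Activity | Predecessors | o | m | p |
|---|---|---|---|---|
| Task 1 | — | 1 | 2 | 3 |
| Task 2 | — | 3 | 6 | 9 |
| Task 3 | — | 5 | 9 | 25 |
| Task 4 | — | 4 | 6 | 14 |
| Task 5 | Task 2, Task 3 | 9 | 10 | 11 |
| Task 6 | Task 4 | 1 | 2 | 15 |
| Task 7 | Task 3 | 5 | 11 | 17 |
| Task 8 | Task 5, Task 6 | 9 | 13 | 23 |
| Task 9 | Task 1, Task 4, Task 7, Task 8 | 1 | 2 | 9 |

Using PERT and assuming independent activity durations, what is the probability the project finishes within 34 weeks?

te_Task 1 = (1 + 4·2 + 3)/6 = 12/6 = 2; σ²_Task 1 = ((3−1)/6)² = 0.111
te_Task 2 = (3 + 4·6 + 9)/6 = 36/6 = 6; σ²_Task 2 = ((9−3)/6)² = 1.000
te_Task 3 = (5 + 4·9 + 25)/6 = 66/6 = 11; σ²_Task 3 = ((25−5)/6)² = 11.111
te_Task 4 = (4 + 4·6 + 14)/6 = 42/6 = 7; σ²_Task 4 = ((14−4)/6)² = 2.778
te_Task 5 = (9 + 4·10 + 11)/6 = 60/6 = 10; σ²_Task 5 = ((11−9)/6)² = 0.111
te_Task 6 = (1 + 4·2 + 15)/6 = 24/6 = 4; σ²_Task 6 = ((15−1)/6)² = 5.444
te_Task 7 = (5 + 4·11 + 17)/6 = 66/6 = 11; σ²_Task 7 = ((17−5)/6)² = 4.000
te_Task 8 = (9 + 4·13 + 23)/6 = 84/6 = 14; σ²_Task 8 = ((23−9)/6)² = 5.444
te_Task 9 = (1 + 4·2 + 9)/6 = 18/6 = 3; σ²_Task 9 = ((9−1)/6)² = 1.778

Forward pass:
ES_Task 1 = 0; EF_Task 1 = 2
ES_Task 2 = 0; EF_Task 2 = 6
ES_Task 3 = 0; EF_Task 3 = 11
ES_Task 4 = 0; EF_Task 4 = 7
ES_Task 5 = max(EF_Task 2=6, EF_Task 3=11) = 11; EF_Task 5 = 11+10 = 21
ES_Task 6 = 7; EF_Task 6 = 7+4 = 11
ES_Task 7 = 11; EF_Task 7 = 11+11 = 22
ES_Task 8 = max(EF_Task 5=21, EF_Task 6=11) = 21; EF_Task 8 = 21+14 = 35
ES_Task 9 = max(EF_Task 1=2, EF_Task 4=7, EF_Task 7=22, EF_Task 8=35) = 35; EF_Task 9 = 35+3 = 38
Expected project duration μ = 38 weeks. Critical path: Task 3 → Task 5 → Task 8 → Task 9.

Variance along critical path = 11.111 + 0.111 + 5.444 + 1.778 = 18.444; σ = √18.444 = 4.295 weeks.
Z = (34 − 38) / 4.295 = -0.931
P(T ≤ 34) = Φ(-0.931) ≈ 0.176

0.176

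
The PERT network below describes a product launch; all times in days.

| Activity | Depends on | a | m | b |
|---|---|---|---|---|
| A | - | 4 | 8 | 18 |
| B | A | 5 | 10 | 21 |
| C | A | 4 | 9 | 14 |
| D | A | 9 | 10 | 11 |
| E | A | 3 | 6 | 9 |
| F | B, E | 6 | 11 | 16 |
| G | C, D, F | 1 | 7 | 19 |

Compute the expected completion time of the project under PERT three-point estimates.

te_A = (4 + 4·8 + 18)/6 = 54/6 = 9
te_B = (5 + 4·10 + 21)/6 = 66/6 = 11
te_C = (4 + 4·9 + 14)/6 = 54/6 = 9
te_D = (9 + 4·10 + 11)/6 = 60/6 = 10
te_E = (3 + 4·6 + 9)/6 = 36/6 = 6
te_F = (6 + 4·11 + 16)/6 = 66/6 = 11
te_G = (1 + 4·7 + 19)/6 = 48/6 = 8

Forward pass:
ES_A = 0; EF_A = 9
ES_B = 9; EF_B = 9+11 = 20
ES_C = 9; EF_C = 9+9 = 18
ES_D = 9; EF_D = 9+10 = 19
ES_E = 9; EF_E = 9+6 = 15
ES_F = max(EF_B=20, EF_E=15) = 20; EF_F = 20+11 = 31
ES_G = max(EF_C=18, EF_D=19, EF_F=31) = 31; EF_G = 31+8 = 39
Expected project duration μ = 39 days. Critical path: A → B → F → G.

39 days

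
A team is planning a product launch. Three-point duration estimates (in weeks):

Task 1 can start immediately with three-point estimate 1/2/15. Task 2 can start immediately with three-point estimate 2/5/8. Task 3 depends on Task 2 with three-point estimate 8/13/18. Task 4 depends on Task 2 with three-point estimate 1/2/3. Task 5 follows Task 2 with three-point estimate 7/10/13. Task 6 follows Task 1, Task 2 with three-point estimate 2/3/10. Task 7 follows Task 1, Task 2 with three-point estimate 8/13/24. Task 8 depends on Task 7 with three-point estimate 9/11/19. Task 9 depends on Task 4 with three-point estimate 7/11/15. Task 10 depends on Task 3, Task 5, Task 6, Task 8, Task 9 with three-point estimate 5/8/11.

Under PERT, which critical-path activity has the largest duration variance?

te_Task 1 = (1 + 4·2 + 15)/6 = 24/6 = 4; σ²_Task 1 = ((15−1)/6)² = 5.444
te_Task 2 = (2 + 4·5 + 8)/6 = 30/6 = 5; σ²_Task 2 = ((8−2)/6)² = 1.000
te_Task 3 = (8 + 4·13 + 18)/6 = 78/6 = 13; σ²_Task 3 = ((18−8)/6)² = 2.778
te_Task 4 = (1 + 4·2 + 3)/6 = 12/6 = 2; σ²_Task 4 = ((3−1)/6)² = 0.111
te_Task 5 = (7 + 4·10 + 13)/6 = 60/6 = 10; σ²_Task 5 = ((13−7)/6)² = 1.000
te_Task 6 = (2 + 4·3 + 10)/6 = 24/6 = 4; σ²_Task 6 = ((10−2)/6)² = 1.778
te_Task 7 = (8 + 4·13 + 24)/6 = 84/6 = 14; σ²_Task 7 = ((24−8)/6)² = 7.111
te_Task 8 = (9 + 4·11 + 19)/6 = 72/6 = 12; σ²_Task 8 = ((19−9)/6)² = 2.778
te_Task 9 = (7 + 4·11 + 15)/6 = 66/6 = 11; σ²_Task 9 = ((15−7)/6)² = 1.778
te_Task 10 = (5 + 4·8 + 11)/6 = 48/6 = 8; σ²_Task 10 = ((11−5)/6)² = 1.000

Forward pass:
ES_Task 1 = 0; EF_Task 1 = 4
ES_Task 2 = 0; EF_Task 2 = 5
ES_Task 3 = 5; EF_Task 3 = 5+13 = 18
ES_Task 4 = 5; EF_Task 4 = 5+2 = 7
ES_Task 5 = 5; EF_Task 5 = 5+10 = 15
ES_Task 6 = max(EF_Task 1=4, EF_Task 2=5) = 5; EF_Task 6 = 5+4 = 9
ES_Task 7 = max(EF_Task 1=4, EF_Task 2=5) = 5; EF_Task 7 = 5+14 = 19
ES_Task 8 = 19; EF_Task 8 = 19+12 = 31
ES_Task 9 = 7; EF_Task 9 = 7+11 = 18
ES_Task 10 = max(EF_Task 3=18, EF_Task 5=15, EF_Task 6=9, EF_Task 8=31, EF_Task 9=18) = 31; EF_Task 10 = 31+8 = 39
Expected project duration μ = 39 weeks. Critical path: Task 2 → Task 7 → Task 8 → Task 10.

Variances on critical path: σ²_Task 2=1.000, σ²_Task 7=7.111, σ²_Task 8=2.778, σ²_Task 10=1.000.
Largest is σ²_Task 7 = 7.111.

Task 7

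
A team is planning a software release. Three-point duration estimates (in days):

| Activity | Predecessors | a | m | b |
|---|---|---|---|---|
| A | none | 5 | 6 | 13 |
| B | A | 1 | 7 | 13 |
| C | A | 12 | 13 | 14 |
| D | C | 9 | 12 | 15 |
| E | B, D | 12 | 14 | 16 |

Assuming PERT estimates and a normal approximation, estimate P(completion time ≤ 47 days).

0.708

te_A = (5 + 4·6 + 13)/6 = 42/6 = 7; σ²_A = ((13−5)/6)² = 1.778
te_B = (1 + 4·7 + 13)/6 = 42/6 = 7; σ²_B = ((13−1)/6)² = 4.000
te_C = (12 + 4·13 + 14)/6 = 78/6 = 13; σ²_C = ((14−12)/6)² = 0.111
te_D = (9 + 4·12 + 15)/6 = 72/6 = 12; σ²_D = ((15−9)/6)² = 1.000
te_E = (12 + 4·14 + 16)/6 = 84/6 = 14; σ²_E = ((16−12)/6)² = 0.444

Forward pass:
ES_A = 0; EF_A = 7
ES_B = 7; EF_B = 7+7 = 14
ES_C = 7; EF_C = 7+13 = 20
ES_D = 20; EF_D = 20+12 = 32
ES_E = max(EF_B=14, EF_D=32) = 32; EF_E = 32+14 = 46
Expected project duration μ = 46 days. Critical path: A → C → D → E.

Variance along critical path = 1.778 + 0.111 + 1.000 + 0.444 = 3.333; σ = √3.333 = 1.826 days.
Z = (47 − 46) / 1.826 = 0.548
P(T ≤ 47) = Φ(0.548) ≈ 0.708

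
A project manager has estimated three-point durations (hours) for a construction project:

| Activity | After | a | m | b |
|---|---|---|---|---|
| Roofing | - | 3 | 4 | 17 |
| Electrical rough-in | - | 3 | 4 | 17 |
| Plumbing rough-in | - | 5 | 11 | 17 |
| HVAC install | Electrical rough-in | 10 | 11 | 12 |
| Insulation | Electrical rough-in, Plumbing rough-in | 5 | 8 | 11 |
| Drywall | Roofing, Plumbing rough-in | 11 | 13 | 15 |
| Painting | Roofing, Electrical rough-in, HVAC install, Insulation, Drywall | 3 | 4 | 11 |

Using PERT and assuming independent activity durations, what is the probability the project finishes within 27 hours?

te_Roofing = (3 + 4·4 + 17)/6 = 36/6 = 6; σ²_Roofing = ((17−3)/6)² = 5.444
te_Electrical rough-in = (3 + 4·4 + 17)/6 = 36/6 = 6; σ²_Electrical rough-in = ((17−3)/6)² = 5.444
te_Plumbing rough-in = (5 + 4·11 + 17)/6 = 66/6 = 11; σ²_Plumbing rough-in = ((17−5)/6)² = 4.000
te_HVAC install = (10 + 4·11 + 12)/6 = 66/6 = 11; σ²_HVAC install = ((12−10)/6)² = 0.111
te_Insulation = (5 + 4·8 + 11)/6 = 48/6 = 8; σ²_Insulation = ((11−5)/6)² = 1.000
te_Drywall = (11 + 4·13 + 15)/6 = 78/6 = 13; σ²_Drywall = ((15−11)/6)² = 0.444
te_Painting = (3 + 4·4 + 11)/6 = 30/6 = 5; σ²_Painting = ((11−3)/6)² = 1.778

Forward pass:
ES_Roofing = 0; EF_Roofing = 6
ES_Electrical rough-in = 0; EF_Electrical rough-in = 6
ES_Plumbing rough-in = 0; EF_Plumbing rough-in = 11
ES_HVAC install = 6; EF_HVAC install = 6+11 = 17
ES_Insulation = max(EF_Electrical rough-in=6, EF_Plumbing rough-in=11) = 11; EF_Insulation = 11+8 = 19
ES_Drywall = max(EF_Roofing=6, EF_Plumbing rough-in=11) = 11; EF_Drywall = 11+13 = 24
ES_Painting = max(EF_Roofing=6, EF_Electrical rough-in=6, EF_HVAC install=17, EF_Insulation=19, EF_Drywall=24) = 24; EF_Painting = 24+5 = 29
Expected project duration μ = 29 hours. Critical path: Plumbing rough-in → Drywall → Painting.

Variance along critical path = 4.000 + 0.444 + 1.778 = 6.222; σ = √6.222 = 2.494 hours.
Z = (27 − 29) / 2.494 = -0.802
P(T ≤ 27) = Φ(-0.802) ≈ 0.211

0.211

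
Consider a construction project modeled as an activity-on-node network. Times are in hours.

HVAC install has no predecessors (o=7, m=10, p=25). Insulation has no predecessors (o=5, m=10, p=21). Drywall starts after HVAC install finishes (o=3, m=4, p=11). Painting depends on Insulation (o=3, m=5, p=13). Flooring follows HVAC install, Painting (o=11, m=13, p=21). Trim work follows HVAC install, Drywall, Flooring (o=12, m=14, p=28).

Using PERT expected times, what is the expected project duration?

47 hours

te_HVAC install = (7 + 4·10 + 25)/6 = 72/6 = 12
te_Insulation = (5 + 4·10 + 21)/6 = 66/6 = 11
te_Drywall = (3 + 4·4 + 11)/6 = 30/6 = 5
te_Painting = (3 + 4·5 + 13)/6 = 36/6 = 6
te_Flooring = (11 + 4·13 + 21)/6 = 84/6 = 14
te_Trim work = (12 + 4·14 + 28)/6 = 96/6 = 16

Forward pass:
ES_HVAC install = 0; EF_HVAC install = 12
ES_Insulation = 0; EF_Insulation = 11
ES_Drywall = 12; EF_Drywall = 12+5 = 17
ES_Painting = 11; EF_Painting = 11+6 = 17
ES_Flooring = max(EF_HVAC install=12, EF_Painting=17) = 17; EF_Flooring = 17+14 = 31
ES_Trim work = max(EF_HVAC install=12, EF_Drywall=17, EF_Flooring=31) = 31; EF_Trim work = 31+16 = 47
Expected project duration μ = 47 hours. Critical path: Insulation → Painting → Flooring → Trim work.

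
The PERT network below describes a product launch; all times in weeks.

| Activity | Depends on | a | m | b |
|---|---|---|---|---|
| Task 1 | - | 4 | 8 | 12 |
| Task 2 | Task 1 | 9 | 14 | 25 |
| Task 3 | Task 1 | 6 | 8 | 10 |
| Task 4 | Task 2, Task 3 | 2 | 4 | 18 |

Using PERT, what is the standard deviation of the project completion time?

4.00 weeks

te_Task 1 = (4 + 4·8 + 12)/6 = 48/6 = 8; σ²_Task 1 = ((12−4)/6)² = 1.778
te_Task 2 = (9 + 4·14 + 25)/6 = 90/6 = 15; σ²_Task 2 = ((25−9)/6)² = 7.111
te_Task 3 = (6 + 4·8 + 10)/6 = 48/6 = 8; σ²_Task 3 = ((10−6)/6)² = 0.444
te_Task 4 = (2 + 4·4 + 18)/6 = 36/6 = 6; σ²_Task 4 = ((18−2)/6)² = 7.111

Forward pass:
ES_Task 1 = 0; EF_Task 1 = 8
ES_Task 2 = 8; EF_Task 2 = 8+15 = 23
ES_Task 3 = 8; EF_Task 3 = 8+8 = 16
ES_Task 4 = max(EF_Task 2=23, EF_Task 3=16) = 23; EF_Task 4 = 23+6 = 29
Expected project duration μ = 29 weeks. Critical path: Task 1 → Task 2 → Task 4.

Variance along critical path = 1.778 + 7.111 + 7.111 = 16.000
σ = √16.000 = 4.000 weeks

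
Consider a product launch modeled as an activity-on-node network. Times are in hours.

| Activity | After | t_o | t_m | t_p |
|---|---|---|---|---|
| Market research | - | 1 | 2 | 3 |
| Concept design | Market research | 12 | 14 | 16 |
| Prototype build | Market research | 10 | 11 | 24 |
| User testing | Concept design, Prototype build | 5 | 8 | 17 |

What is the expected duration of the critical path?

te_Market research = (1 + 4·2 + 3)/6 = 12/6 = 2
te_Concept design = (12 + 4·14 + 16)/6 = 84/6 = 14
te_Prototype build = (10 + 4·11 + 24)/6 = 78/6 = 13
te_User testing = (5 + 4·8 + 17)/6 = 54/6 = 9

Forward pass:
ES_Market research = 0; EF_Market research = 2
ES_Concept design = 2; EF_Concept design = 2+14 = 16
ES_Prototype build = 2; EF_Prototype build = 2+13 = 15
ES_User testing = max(EF_Concept design=16, EF_Prototype build=15) = 16; EF_User testing = 16+9 = 25
Expected project duration μ = 25 hours. Critical path: Market research → Concept design → User testing.

25 hours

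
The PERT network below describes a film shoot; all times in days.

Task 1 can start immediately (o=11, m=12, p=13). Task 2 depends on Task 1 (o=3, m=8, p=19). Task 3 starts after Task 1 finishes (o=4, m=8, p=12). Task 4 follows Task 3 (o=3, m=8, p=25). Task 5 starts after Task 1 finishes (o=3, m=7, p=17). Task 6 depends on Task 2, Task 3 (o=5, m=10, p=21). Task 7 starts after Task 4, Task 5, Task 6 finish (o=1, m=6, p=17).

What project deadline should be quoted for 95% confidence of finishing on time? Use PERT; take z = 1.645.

46.6 days

te_Task 1 = (11 + 4·12 + 13)/6 = 72/6 = 12; σ²_Task 1 = ((13−11)/6)² = 0.111
te_Task 2 = (3 + 4·8 + 19)/6 = 54/6 = 9; σ²_Task 2 = ((19−3)/6)² = 7.111
te_Task 3 = (4 + 4·8 + 12)/6 = 48/6 = 8; σ²_Task 3 = ((12−4)/6)² = 1.778
te_Task 4 = (3 + 4·8 + 25)/6 = 60/6 = 10; σ²_Task 4 = ((25−3)/6)² = 13.444
te_Task 5 = (3 + 4·7 + 17)/6 = 48/6 = 8; σ²_Task 5 = ((17−3)/6)² = 5.444
te_Task 6 = (5 + 4·10 + 21)/6 = 66/6 = 11; σ²_Task 6 = ((21−5)/6)² = 7.111
te_Task 7 = (1 + 4·6 + 17)/6 = 42/6 = 7; σ²_Task 7 = ((17−1)/6)² = 7.111

Forward pass:
ES_Task 1 = 0; EF_Task 1 = 12
ES_Task 2 = 12; EF_Task 2 = 12+9 = 21
ES_Task 3 = 12; EF_Task 3 = 12+8 = 20
ES_Task 4 = 20; EF_Task 4 = 20+10 = 30
ES_Task 5 = 12; EF_Task 5 = 12+8 = 20
ES_Task 6 = max(EF_Task 2=21, EF_Task 3=20) = 21; EF_Task 6 = 21+11 = 32
ES_Task 7 = max(EF_Task 4=30, EF_Task 5=20, EF_Task 6=32) = 32; EF_Task 7 = 32+7 = 39
Expected project duration μ = 39 days. Critical path: Task 1 → Task 2 → Task 6 → Task 7.

Variance along critical path = 0.111 + 7.111 + 7.111 + 7.111 = 21.444; σ = 4.631 days.
D = μ + z·σ = 39 + 1.645·4.631 = 46.6 days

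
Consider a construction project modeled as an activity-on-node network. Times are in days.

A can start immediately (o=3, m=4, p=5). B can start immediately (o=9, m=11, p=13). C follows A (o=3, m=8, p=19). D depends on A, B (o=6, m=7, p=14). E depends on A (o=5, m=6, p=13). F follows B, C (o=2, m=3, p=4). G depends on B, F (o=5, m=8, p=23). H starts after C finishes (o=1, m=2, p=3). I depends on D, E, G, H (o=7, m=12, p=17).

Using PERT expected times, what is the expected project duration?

te_A = (3 + 4·4 + 5)/6 = 24/6 = 4
te_B = (9 + 4·11 + 13)/6 = 66/6 = 11
te_C = (3 + 4·8 + 19)/6 = 54/6 = 9
te_D = (6 + 4·7 + 14)/6 = 48/6 = 8
te_E = (5 + 4·6 + 13)/6 = 42/6 = 7
te_F = (2 + 4·3 + 4)/6 = 18/6 = 3
te_G = (5 + 4·8 + 23)/6 = 60/6 = 10
te_H = (1 + 4·2 + 3)/6 = 12/6 = 2
te_I = (7 + 4·12 + 17)/6 = 72/6 = 12

Forward pass:
ES_A = 0; EF_A = 4
ES_B = 0; EF_B = 11
ES_C = 4; EF_C = 4+9 = 13
ES_D = max(EF_A=4, EF_B=11) = 11; EF_D = 11+8 = 19
ES_E = 4; EF_E = 4+7 = 11
ES_F = max(EF_B=11, EF_C=13) = 13; EF_F = 13+3 = 16
ES_G = max(EF_B=11, EF_F=16) = 16; EF_G = 16+10 = 26
ES_H = 13; EF_H = 13+2 = 15
ES_I = max(EF_D=19, EF_E=11, EF_G=26, EF_H=15) = 26; EF_I = 26+12 = 38
Expected project duration μ = 38 days. Critical path: A → C → F → G → I.

38 days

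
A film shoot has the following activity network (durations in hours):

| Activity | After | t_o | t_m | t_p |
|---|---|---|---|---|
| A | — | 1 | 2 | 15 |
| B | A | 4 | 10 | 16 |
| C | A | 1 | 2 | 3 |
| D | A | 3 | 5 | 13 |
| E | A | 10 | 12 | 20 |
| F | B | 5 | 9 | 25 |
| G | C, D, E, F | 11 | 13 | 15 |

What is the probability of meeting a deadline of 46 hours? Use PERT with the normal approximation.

te_A = (1 + 4·2 + 15)/6 = 24/6 = 4; σ²_A = ((15−1)/6)² = 5.444
te_B = (4 + 4·10 + 16)/6 = 60/6 = 10; σ²_B = ((16−4)/6)² = 4.000
te_C = (1 + 4·2 + 3)/6 = 12/6 = 2; σ²_C = ((3−1)/6)² = 0.111
te_D = (3 + 4·5 + 13)/6 = 36/6 = 6; σ²_D = ((13−3)/6)² = 2.778
te_E = (10 + 4·12 + 20)/6 = 78/6 = 13; σ²_E = ((20−10)/6)² = 2.778
te_F = (5 + 4·9 + 25)/6 = 66/6 = 11; σ²_F = ((25−5)/6)² = 11.111
te_G = (11 + 4·13 + 15)/6 = 78/6 = 13; σ²_G = ((15−11)/6)² = 0.444

Forward pass:
ES_A = 0; EF_A = 4
ES_B = 4; EF_B = 4+10 = 14
ES_C = 4; EF_C = 4+2 = 6
ES_D = 4; EF_D = 4+6 = 10
ES_E = 4; EF_E = 4+13 = 17
ES_F = 14; EF_F = 14+11 = 25
ES_G = max(EF_C=6, EF_D=10, EF_E=17, EF_F=25) = 25; EF_G = 25+13 = 38
Expected project duration μ = 38 hours. Critical path: A → B → F → G.

Variance along critical path = 5.444 + 4.000 + 11.111 + 0.444 = 21.000; σ = √21.000 = 4.583 hours.
Z = (46 − 38) / 4.583 = 1.746
P(T ≤ 46) = Φ(1.746) ≈ 0.960

0.960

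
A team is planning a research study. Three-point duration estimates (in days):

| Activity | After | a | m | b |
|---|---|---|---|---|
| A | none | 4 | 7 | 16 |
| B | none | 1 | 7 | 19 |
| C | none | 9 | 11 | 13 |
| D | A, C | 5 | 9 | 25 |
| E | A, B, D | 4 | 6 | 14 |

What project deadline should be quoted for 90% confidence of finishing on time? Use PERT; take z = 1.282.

33.9 days

te_A = (4 + 4·7 + 16)/6 = 48/6 = 8; σ²_A = ((16−4)/6)² = 4.000
te_B = (1 + 4·7 + 19)/6 = 48/6 = 8; σ²_B = ((19−1)/6)² = 9.000
te_C = (9 + 4·11 + 13)/6 = 66/6 = 11; σ²_C = ((13−9)/6)² = 0.444
te_D = (5 + 4·9 + 25)/6 = 66/6 = 11; σ²_D = ((25−5)/6)² = 11.111
te_E = (4 + 4·6 + 14)/6 = 42/6 = 7; σ²_E = ((14−4)/6)² = 2.778

Forward pass:
ES_A = 0; EF_A = 8
ES_B = 0; EF_B = 8
ES_C = 0; EF_C = 11
ES_D = max(EF_A=8, EF_C=11) = 11; EF_D = 11+11 = 22
ES_E = max(EF_A=8, EF_B=8, EF_D=22) = 22; EF_E = 22+7 = 29
Expected project duration μ = 29 days. Critical path: C → D → E.

Variance along critical path = 0.444 + 11.111 + 2.778 = 14.333; σ = 3.786 days.
D = μ + z·σ = 29 + 1.282·3.786 = 33.9 days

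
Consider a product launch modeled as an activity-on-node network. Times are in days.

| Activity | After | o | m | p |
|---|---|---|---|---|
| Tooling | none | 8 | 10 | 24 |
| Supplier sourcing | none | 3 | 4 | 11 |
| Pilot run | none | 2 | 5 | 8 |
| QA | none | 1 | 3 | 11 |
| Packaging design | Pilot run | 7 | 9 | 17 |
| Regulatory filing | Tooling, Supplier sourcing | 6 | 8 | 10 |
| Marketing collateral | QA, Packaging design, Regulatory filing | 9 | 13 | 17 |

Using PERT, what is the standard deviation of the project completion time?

3.06 days

te_Tooling = (8 + 4·10 + 24)/6 = 72/6 = 12; σ²_Tooling = ((24−8)/6)² = 7.111
te_Supplier sourcing = (3 + 4·4 + 11)/6 = 30/6 = 5; σ²_Supplier sourcing = ((11−3)/6)² = 1.778
te_Pilot run = (2 + 4·5 + 8)/6 = 30/6 = 5; σ²_Pilot run = ((8−2)/6)² = 1.000
te_QA = (1 + 4·3 + 11)/6 = 24/6 = 4; σ²_QA = ((11−1)/6)² = 2.778
te_Packaging design = (7 + 4·9 + 17)/6 = 60/6 = 10; σ²_Packaging design = ((17−7)/6)² = 2.778
te_Regulatory filing = (6 + 4·8 + 10)/6 = 48/6 = 8; σ²_Regulatory filing = ((10−6)/6)² = 0.444
te_Marketing collateral = (9 + 4·13 + 17)/6 = 78/6 = 13; σ²_Marketing collateral = ((17−9)/6)² = 1.778

Forward pass:
ES_Tooling = 0; EF_Tooling = 12
ES_Supplier sourcing = 0; EF_Supplier sourcing = 5
ES_Pilot run = 0; EF_Pilot run = 5
ES_QA = 0; EF_QA = 4
ES_Packaging design = 5; EF_Packaging design = 5+10 = 15
ES_Regulatory filing = max(EF_Tooling=12, EF_Supplier sourcing=5) = 12; EF_Regulatory filing = 12+8 = 20
ES_Marketing collateral = max(EF_QA=4, EF_Packaging design=15, EF_Regulatory filing=20) = 20; EF_Marketing collateral = 20+13 = 33
Expected project duration μ = 33 days. Critical path: Tooling → Regulatory filing → Marketing collateral.

Variance along critical path = 7.111 + 0.444 + 1.778 = 9.333
σ = √9.333 = 3.055 days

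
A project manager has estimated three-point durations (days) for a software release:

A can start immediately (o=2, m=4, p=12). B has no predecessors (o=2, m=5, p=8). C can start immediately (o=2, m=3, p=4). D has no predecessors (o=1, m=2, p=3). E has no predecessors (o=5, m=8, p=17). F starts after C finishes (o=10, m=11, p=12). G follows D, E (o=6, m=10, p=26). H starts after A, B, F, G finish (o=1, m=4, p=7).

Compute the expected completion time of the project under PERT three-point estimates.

te_A = (2 + 4·4 + 12)/6 = 30/6 = 5
te_B = (2 + 4·5 + 8)/6 = 30/6 = 5
te_C = (2 + 4·3 + 4)/6 = 18/6 = 3
te_D = (1 + 4·2 + 3)/6 = 12/6 = 2
te_E = (5 + 4·8 + 17)/6 = 54/6 = 9
te_F = (10 + 4·11 + 12)/6 = 66/6 = 11
te_G = (6 + 4·10 + 26)/6 = 72/6 = 12
te_H = (1 + 4·4 + 7)/6 = 24/6 = 4

Forward pass:
ES_A = 0; EF_A = 5
ES_B = 0; EF_B = 5
ES_C = 0; EF_C = 3
ES_D = 0; EF_D = 2
ES_E = 0; EF_E = 9
ES_F = 3; EF_F = 3+11 = 14
ES_G = max(EF_D=2, EF_E=9) = 9; EF_G = 9+12 = 21
ES_H = max(EF_A=5, EF_B=5, EF_F=14, EF_G=21) = 21; EF_H = 21+4 = 25
Expected project duration μ = 25 days. Critical path: E → G → H.

25 days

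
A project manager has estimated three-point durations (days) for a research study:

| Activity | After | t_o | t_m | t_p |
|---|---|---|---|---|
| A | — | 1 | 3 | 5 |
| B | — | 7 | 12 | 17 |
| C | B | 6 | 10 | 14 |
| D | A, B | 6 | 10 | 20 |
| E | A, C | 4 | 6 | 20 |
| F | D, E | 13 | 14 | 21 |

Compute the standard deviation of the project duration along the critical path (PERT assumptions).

3.67 days

te_A = (1 + 4·3 + 5)/6 = 18/6 = 3; σ²_A = ((5−1)/6)² = 0.444
te_B = (7 + 4·12 + 17)/6 = 72/6 = 12; σ²_B = ((17−7)/6)² = 2.778
te_C = (6 + 4·10 + 14)/6 = 60/6 = 10; σ²_C = ((14−6)/6)² = 1.778
te_D = (6 + 4·10 + 20)/6 = 66/6 = 11; σ²_D = ((20−6)/6)² = 5.444
te_E = (4 + 4·6 + 20)/6 = 48/6 = 8; σ²_E = ((20−4)/6)² = 7.111
te_F = (13 + 4·14 + 21)/6 = 90/6 = 15; σ²_F = ((21−13)/6)² = 1.778

Forward pass:
ES_A = 0; EF_A = 3
ES_B = 0; EF_B = 12
ES_C = 12; EF_C = 12+10 = 22
ES_D = max(EF_A=3, EF_B=12) = 12; EF_D = 12+11 = 23
ES_E = max(EF_A=3, EF_C=22) = 22; EF_E = 22+8 = 30
ES_F = max(EF_D=23, EF_E=30) = 30; EF_F = 30+15 = 45
Expected project duration μ = 45 days. Critical path: B → C → E → F.

Variance along critical path = 2.778 + 1.778 + 7.111 + 1.778 = 13.444
σ = √13.444 = 3.667 days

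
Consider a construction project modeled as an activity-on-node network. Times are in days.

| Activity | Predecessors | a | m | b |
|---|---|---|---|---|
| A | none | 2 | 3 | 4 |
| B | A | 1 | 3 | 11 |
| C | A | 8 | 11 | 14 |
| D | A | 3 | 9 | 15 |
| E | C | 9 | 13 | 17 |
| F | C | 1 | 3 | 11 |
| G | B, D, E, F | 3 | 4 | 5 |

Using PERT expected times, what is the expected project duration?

31 days

te_A = (2 + 4·3 + 4)/6 = 18/6 = 3
te_B = (1 + 4·3 + 11)/6 = 24/6 = 4
te_C = (8 + 4·11 + 14)/6 = 66/6 = 11
te_D = (3 + 4·9 + 15)/6 = 54/6 = 9
te_E = (9 + 4·13 + 17)/6 = 78/6 = 13
te_F = (1 + 4·3 + 11)/6 = 24/6 = 4
te_G = (3 + 4·4 + 5)/6 = 24/6 = 4

Forward pass:
ES_A = 0; EF_A = 3
ES_B = 3; EF_B = 3+4 = 7
ES_C = 3; EF_C = 3+11 = 14
ES_D = 3; EF_D = 3+9 = 12
ES_E = 14; EF_E = 14+13 = 27
ES_F = 14; EF_F = 14+4 = 18
ES_G = max(EF_B=7, EF_D=12, EF_E=27, EF_F=18) = 27; EF_G = 27+4 = 31
Expected project duration μ = 31 days. Critical path: A → C → E → G.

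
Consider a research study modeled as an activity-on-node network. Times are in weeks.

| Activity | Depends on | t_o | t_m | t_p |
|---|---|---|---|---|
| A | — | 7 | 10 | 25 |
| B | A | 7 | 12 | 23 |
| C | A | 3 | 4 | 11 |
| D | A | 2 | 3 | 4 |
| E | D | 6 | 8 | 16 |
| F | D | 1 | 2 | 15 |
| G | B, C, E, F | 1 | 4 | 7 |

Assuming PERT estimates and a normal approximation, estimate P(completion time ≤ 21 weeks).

te_A = (7 + 4·10 + 25)/6 = 72/6 = 12; σ²_A = ((25−7)/6)² = 9.000
te_B = (7 + 4·12 + 23)/6 = 78/6 = 13; σ²_B = ((23−7)/6)² = 7.111
te_C = (3 + 4·4 + 11)/6 = 30/6 = 5; σ²_C = ((11−3)/6)² = 1.778
te_D = (2 + 4·3 + 4)/6 = 18/6 = 3; σ²_D = ((4−2)/6)² = 0.111
te_E = (6 + 4·8 + 16)/6 = 54/6 = 9; σ²_E = ((16−6)/6)² = 2.778
te_F = (1 + 4·2 + 15)/6 = 24/6 = 4; σ²_F = ((15−1)/6)² = 5.444
te_G = (1 + 4·4 + 7)/6 = 24/6 = 4; σ²_G = ((7−1)/6)² = 1.000

Forward pass:
ES_A = 0; EF_A = 12
ES_B = 12; EF_B = 12+13 = 25
ES_C = 12; EF_C = 12+5 = 17
ES_D = 12; EF_D = 12+3 = 15
ES_E = 15; EF_E = 15+9 = 24
ES_F = 15; EF_F = 15+4 = 19
ES_G = max(EF_B=25, EF_C=17, EF_E=24, EF_F=19) = 25; EF_G = 25+4 = 29
Expected project duration μ = 29 weeks. Critical path: A → B → G.

Variance along critical path = 9.000 + 7.111 + 1.000 = 17.111; σ = √17.111 = 4.137 weeks.
Z = (21 − 29) / 4.137 = -1.934
P(T ≤ 21) = Φ(-1.934) ≈ 0.027

0.027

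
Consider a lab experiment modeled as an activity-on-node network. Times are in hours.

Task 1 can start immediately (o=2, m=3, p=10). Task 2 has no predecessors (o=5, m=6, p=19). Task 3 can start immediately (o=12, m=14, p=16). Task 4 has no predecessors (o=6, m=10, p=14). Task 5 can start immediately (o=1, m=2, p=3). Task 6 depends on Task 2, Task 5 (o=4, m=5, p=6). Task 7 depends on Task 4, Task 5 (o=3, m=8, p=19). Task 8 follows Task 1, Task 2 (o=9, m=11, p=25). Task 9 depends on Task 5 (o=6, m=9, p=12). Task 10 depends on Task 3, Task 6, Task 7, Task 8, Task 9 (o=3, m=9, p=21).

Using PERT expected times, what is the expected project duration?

31 hours

te_Task 1 = (2 + 4·3 + 10)/6 = 24/6 = 4
te_Task 2 = (5 + 4·6 + 19)/6 = 48/6 = 8
te_Task 3 = (12 + 4·14 + 16)/6 = 84/6 = 14
te_Task 4 = (6 + 4·10 + 14)/6 = 60/6 = 10
te_Task 5 = (1 + 4·2 + 3)/6 = 12/6 = 2
te_Task 6 = (4 + 4·5 + 6)/6 = 30/6 = 5
te_Task 7 = (3 + 4·8 + 19)/6 = 54/6 = 9
te_Task 8 = (9 + 4·11 + 25)/6 = 78/6 = 13
te_Task 9 = (6 + 4·9 + 12)/6 = 54/6 = 9
te_Task 10 = (3 + 4·9 + 21)/6 = 60/6 = 10

Forward pass:
ES_Task 1 = 0; EF_Task 1 = 4
ES_Task 2 = 0; EF_Task 2 = 8
ES_Task 3 = 0; EF_Task 3 = 14
ES_Task 4 = 0; EF_Task 4 = 10
ES_Task 5 = 0; EF_Task 5 = 2
ES_Task 6 = max(EF_Task 2=8, EF_Task 5=2) = 8; EF_Task 6 = 8+5 = 13
ES_Task 7 = max(EF_Task 4=10, EF_Task 5=2) = 10; EF_Task 7 = 10+9 = 19
ES_Task 8 = max(EF_Task 1=4, EF_Task 2=8) = 8; EF_Task 8 = 8+13 = 21
ES_Task 9 = 2; EF_Task 9 = 2+9 = 11
ES_Task 10 = max(EF_Task 3=14, EF_Task 6=13, EF_Task 7=19, EF_Task 8=21, EF_Task 9=11) = 21; EF_Task 10 = 21+10 = 31
Expected project duration μ = 31 hours. Critical path: Task 2 → Task 8 → Task 10.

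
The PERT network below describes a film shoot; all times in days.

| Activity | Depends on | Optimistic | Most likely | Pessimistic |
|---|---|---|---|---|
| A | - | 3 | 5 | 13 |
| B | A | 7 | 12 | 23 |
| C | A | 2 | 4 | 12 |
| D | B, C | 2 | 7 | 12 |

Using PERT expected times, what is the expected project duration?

26 days

te_A = (3 + 4·5 + 13)/6 = 36/6 = 6
te_B = (7 + 4·12 + 23)/6 = 78/6 = 13
te_C = (2 + 4·4 + 12)/6 = 30/6 = 5
te_D = (2 + 4·7 + 12)/6 = 42/6 = 7

Forward pass:
ES_A = 0; EF_A = 6
ES_B = 6; EF_B = 6+13 = 19
ES_C = 6; EF_C = 6+5 = 11
ES_D = max(EF_B=19, EF_C=11) = 19; EF_D = 19+7 = 26
Expected project duration μ = 26 days. Critical path: A → B → D.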